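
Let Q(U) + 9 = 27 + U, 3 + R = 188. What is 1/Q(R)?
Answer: 1/203 ≈ 0.0049261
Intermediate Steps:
R = 185 (R = -3 + 188 = 185)
Q(U) = 18 + U (Q(U) = -9 + (27 + U) = 18 + U)
1/Q(R) = 1/(18 + 185) = 1/203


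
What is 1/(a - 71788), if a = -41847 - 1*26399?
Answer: -1/140034 ≈ -7.1411e-6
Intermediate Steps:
a = -68246 (a = -41847 - 26399 = -68246)
1/(a - 71788) = 1/(-68246 - 71788) = 1/(-140034) = -1/140034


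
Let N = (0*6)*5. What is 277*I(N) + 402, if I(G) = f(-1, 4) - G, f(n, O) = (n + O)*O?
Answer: 3726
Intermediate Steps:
f(n, O) = O*(O + n) (f(n, O) = (O + n)*O = O*(O + n))
N = 0 (N = 0*5 = 0)
I(G) = 12 - G (I(G) = 4*(4 - 1) - G = 4*3 - G = 12 - G)
277*I(N) + 402 = 277*(12 - 1*0) + 402 = 277*(12 + 0) + 402 = 277*12 + 402 = 3324 + 402 = 3726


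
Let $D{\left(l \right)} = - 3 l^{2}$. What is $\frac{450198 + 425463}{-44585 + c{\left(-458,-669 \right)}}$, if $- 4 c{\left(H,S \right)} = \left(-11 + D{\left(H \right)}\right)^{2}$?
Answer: $- \frac{1167548}{132007481383} \approx -8.8446 \cdot 10^{-6}$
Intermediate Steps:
$c{\left(H,S \right)} = - \frac{\left(-11 - 3 H^{2}\right)^{2}}{4}$
$\frac{450198 + 425463}{-44585 + c{\left(-458,-669 \right)}} = \frac{450198 + 425463}{-44585 - \frac{\left(11 + 3 \left(-458\right)^{2}\right)^{2}}{4}} = \frac{875661}{-44585 - \frac{\left(11 + 3 \cdot 209764\right)^{2}}{4}} = \frac{875661}{-44585 - \frac{\left(11 + 629292\right)^{2}}{4}} = \frac{875661}{-44585 - \frac{629303^{2}}{4}} = \frac{875661}{-44585 - \frac{396022265809}{4}} = \frac{875661}{- \frac{396022444149}{4}} = 875661 \left(- \frac{4}{396022444149}\right) = - \frac{1167548}{132007481383}$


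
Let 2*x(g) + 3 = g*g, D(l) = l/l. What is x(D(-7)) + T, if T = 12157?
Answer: 12156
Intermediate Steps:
D(l) = 1
x(g) = -3/2 + g²/2 (x(g) = -3/2 + (g*g)/2 = -3/2 + g²/2)
x(D(-7)) + T = (-3/2 + (½)*1²) + 12157 = (-3/2 + (½)*1) + 12157 = (-3/2 + ½) + 12157 = -1 + 12157 = 12156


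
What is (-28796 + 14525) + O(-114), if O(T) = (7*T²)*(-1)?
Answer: -105243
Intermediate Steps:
O(T) = -7*T²
(-28796 + 14525) + O(-114) = (-28796 + 14525) - 7*(-114)² = -14271 - 7*12996 = -14271 - 90972 = -105243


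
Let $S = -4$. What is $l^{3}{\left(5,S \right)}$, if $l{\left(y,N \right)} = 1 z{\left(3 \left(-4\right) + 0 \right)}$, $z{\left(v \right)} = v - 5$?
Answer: $-4913$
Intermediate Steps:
$z{\left(v \right)} = -5 + v$
$l{\left(y,N \right)} = -17$ ($l{\left(y,N \right)} = 1 \left(-5 + \left(3 \left(-4\right) + 0\right)\right) = 1 \left(-5 + \left(-12 + 0\right)\right) = 1 \left(-5 - 12\right) = 1 \left(-17\right) = -17$)
$l^{3}{\left(5,S \right)} = \left(-17\right)^{3} = -4913$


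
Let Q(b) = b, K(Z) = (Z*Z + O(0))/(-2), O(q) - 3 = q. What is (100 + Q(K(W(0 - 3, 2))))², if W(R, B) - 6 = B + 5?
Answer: 196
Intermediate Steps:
O(q) = 3 + q
W(R, B) = 11 + B (W(R, B) = 6 + (B + 5) = 6 + (5 + B) = 11 + B)
K(Z) = -3/2 - Z²/2 (K(Z) = (Z*Z + (3 + 0))/(-2) = (Z² + 3)*(-½) = (3 + Z²)*(-½) = -3/2 - Z²/2)
(100 + Q(K(W(0 - 3, 2))))² = (100 + (-3/2 - (11 + 2)²/2))² = (100 + (-3/2 - ½*13²))² = (100 + (-3/2 - ½*169))² = (100 + (-3/2 - 169/2))² = (100 - 86)² = 14² = 196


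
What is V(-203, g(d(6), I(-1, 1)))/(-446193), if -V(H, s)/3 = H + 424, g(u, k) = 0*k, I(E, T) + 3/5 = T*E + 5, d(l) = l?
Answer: 221/148731 ≈ 0.0014859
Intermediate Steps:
I(E, T) = 22/5 + E*T (I(E, T) = -3/5 + (T*E + 5) = -3/5 + (E*T + 5) = -3/5 + (5 + E*T) = 22/5 + E*T)
g(u, k) = 0
V(H, s) = -1272 - 3*H (V(H, s) = -3*(H + 424) = -3*(424 + H) = -1272 - 3*H)
V(-203, g(d(6), I(-1, 1)))/(-446193) = (-1272 - 3*(-203))/(-446193) = (-1272 + 609)*(-1/446193) = -663*(-1/446193) = 221/148731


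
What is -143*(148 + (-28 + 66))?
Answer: -26598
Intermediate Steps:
-143*(148 + (-28 + 66)) = -143*(148 + 38) = -143*186 = -26598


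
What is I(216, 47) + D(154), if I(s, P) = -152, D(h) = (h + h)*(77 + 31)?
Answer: 33112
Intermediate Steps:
D(h) = 216*h (D(h) = (2*h)*108 = 216*h)
I(216, 47) + D(154) = -152 + 216*154 = -152 + 33264 = 33112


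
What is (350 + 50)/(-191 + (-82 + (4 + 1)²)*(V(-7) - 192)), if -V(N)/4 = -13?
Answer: 400/7789 ≈ 0.051354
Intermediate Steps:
V(N) = 52 (V(N) = -4*(-13) = 52)
(350 + 50)/(-191 + (-82 + (4 + 1)²)*(V(-7) - 192)) = (350 + 50)/(-191 + (-82 + (4 + 1)²)*(52 - 192)) = 400/(-191 + (-82 + 5²)*(-140)) = 400/(-191 + (-82 + 25)*(-140)) = 400/(-191 - 57*(-140)) = 400/(-191 + 7980) = 400/7789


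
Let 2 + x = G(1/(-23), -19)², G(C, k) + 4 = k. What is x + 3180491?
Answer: 3181018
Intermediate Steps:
G(C, k) = -4 + k
x = 527 (x = -2 + (-4 - 19)² = -2 + (-23)² = -2 + 529 = 527)
x + 3180491 = 527 + 3180491 = 3181018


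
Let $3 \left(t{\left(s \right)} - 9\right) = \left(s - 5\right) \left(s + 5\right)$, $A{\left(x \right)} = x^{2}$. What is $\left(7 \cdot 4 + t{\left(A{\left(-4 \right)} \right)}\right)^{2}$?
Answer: $12996$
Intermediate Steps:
$t{\left(s \right)} = 9 + \frac{\left(-5 + s\right) \left(5 + s\right)}{3}$ ($t{\left(s \right)} = 9 + \frac{\left(s - 5\right) \left(s + 5\right)}{3} = 9 + \frac{\left(-5 + s\right) \left(5 + s\right)}{3}$)
$\left(7 \cdot 4 + t{\left(A{\left(-4 \right)} \right)}\right)^{2} = \left(7 \cdot 4 + \left(\frac{2}{3} + \frac{\left(\left(-4\right)^{2}\right)^{2}}{3}\right)\right)^{2} = \left(28 + \left(\frac{2}{3} + \frac{16^{2}}{3}\right)\right)^{2} = \left(28 + \left(\frac{2}{3} + \frac{1}{3} \cdot 256\right)\right)^{2} = \left(28 + \left(\frac{2}{3} + \frac{256}{3}\right)\right)^{2} = \left(28 + 86\right)^{2} = 114^{2} = 12996$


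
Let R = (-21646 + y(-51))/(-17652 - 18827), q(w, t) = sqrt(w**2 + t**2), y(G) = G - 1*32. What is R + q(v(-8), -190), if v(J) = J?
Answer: 21729/36479 + 2*sqrt(9041) ≈ 190.76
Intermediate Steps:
y(G) = -32 + G (y(G) = G - 32 = -32 + G)
q(w, t) = sqrt(t**2 + w**2)
R = 21729/36479 (R = (-21646 + (-32 - 51))/(-17652 - 18827) = (-21646 - 83)/(-36479) = -21729*(-1/36479) = 21729/36479 ≈ 0.59566)
R + q(v(-8), -190) = 21729/36479 + sqrt((-190)**2 + (-8)**2) = 21729/36479 + sqrt(36100 + 64) = 21729/36479 + sqrt(36164) = 21729/36479 + 2*sqrt(9041)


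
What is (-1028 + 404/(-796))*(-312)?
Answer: 63857976/199 ≈ 3.2089e+5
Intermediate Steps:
(-1028 + 404/(-796))*(-312) = (-1028 + 404*(-1/796))*(-312) = (-1028 - 101/199)*(-312) = -204673/199*(-312) = 63857976/199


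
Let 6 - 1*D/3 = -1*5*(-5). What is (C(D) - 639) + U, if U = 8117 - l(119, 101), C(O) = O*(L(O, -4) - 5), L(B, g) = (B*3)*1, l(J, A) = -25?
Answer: 17535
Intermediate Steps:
L(B, g) = 3*B (L(B, g) = (3*B)*1 = 3*B)
D = -57 (D = 18 - 3*(-1*5)*(-5) = 18 - (-15)*(-5) = 18 - 3*25 = 18 - 75 = -57)
C(O) = O*(-5 + 3*O) (C(O) = O*(3*O - 5) = O*(-5 + 3*O))
U = 8142 (U = 8117 - 1*(-25) = 8117 + 25 = 8142)
(C(D) - 639) + U = (-57*(-5 + 3*(-57)) - 639) + 8142 = (-57*(-5 - 171) - 639) + 8142 = (-57*(-176) - 639) + 8142 = (10032 - 639) + 8142 = 9393 + 8142 = 17535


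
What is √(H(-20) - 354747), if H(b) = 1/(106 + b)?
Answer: I*√2623708726/86 ≈ 595.61*I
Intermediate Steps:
√(H(-20) - 354747) = √(1/(106 - 20) - 354747) = √(1/86 - 354747) = √(-30508241/86) = I*√2623708726/86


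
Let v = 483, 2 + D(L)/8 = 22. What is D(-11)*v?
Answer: 77280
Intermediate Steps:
D(L) = 160 (D(L) = -16 + 8*22 = -16 + 176 = 160)
D(-11)*v = 160*483 = 77280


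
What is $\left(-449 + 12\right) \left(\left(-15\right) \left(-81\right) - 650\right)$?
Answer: $-246905$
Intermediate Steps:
$\left(-449 + 12\right) \left(\left(-15\right) \left(-81\right) - 650\right) = - 437 \left(1215 - 650\right) = \left(-437\right) 565 = -246905$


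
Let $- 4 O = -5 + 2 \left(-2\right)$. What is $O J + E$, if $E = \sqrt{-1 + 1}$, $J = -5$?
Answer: $- \frac{45}{4} \approx -11.25$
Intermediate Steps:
$O = \frac{9}{4}$ ($O = - \frac{-5 + 2 \left(-2\right)}{4} = - \frac{-5 - 4}{4} = \left(- \frac{1}{4}\right) \left(-9\right) = \frac{9}{4} \approx 2.25$)
$E = 0$ ($E = \sqrt{0} = 0$)
$O J + E = \frac{9}{4} \left(-5\right) + 0 = - \frac{45}{4} + 0 = - \frac{45}{4}$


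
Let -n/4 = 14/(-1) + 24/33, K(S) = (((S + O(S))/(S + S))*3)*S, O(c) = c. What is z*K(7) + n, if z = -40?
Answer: -8656/11 ≈ -786.91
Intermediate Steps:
K(S) = 3*S (K(S) = (((S + S)/(S + S))*3)*S = (((2*S)/((2*S)))*3)*S = (((2*S)*(1/(2*S)))*3)*S = (1*3)*S = 3*S)
n = 584/11 (n = -4*(14/(-1) + 24/33) = -4*(14*(-1) + 24*(1/33)) = -4*(-14 + 8/11) = -4*(-146/11) = 584/11 ≈ 53.091)
z*K(7) + n = -120*7 + 584/11 = -40*21 + 584/11 = -840 + 584/11 = -8656/11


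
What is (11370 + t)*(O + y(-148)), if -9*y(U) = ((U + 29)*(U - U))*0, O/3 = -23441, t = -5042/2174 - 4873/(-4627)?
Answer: -4021041321205722/5029549 ≈ -7.9948e+8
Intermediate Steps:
t = -6367716/5029549 (t = -5042*1/2174 - 4873*(-1/4627) = -2521/1087 + 4873/4627 = -6367716/5029549 ≈ -1.2661)
O = -70323 (O = 3*(-23441) = -70323)
y(U) = 0 (y(U) = -(U + 29)*(U - U)*0/9 = -(29 + U)*0*0/9 = -0*0 = -1/9*0 = 0)
(11370 + t)*(O + y(-148)) = (11370 - 6367716/5029549)*(-70323 + 0) = (57179604414/5029549)*(-70323) = -4021041321205722/5029549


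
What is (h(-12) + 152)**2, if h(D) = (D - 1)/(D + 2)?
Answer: 2350089/100 ≈ 23501.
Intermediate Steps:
h(D) = (-1 + D)/(2 + D)
(h(-12) + 152)**2 = ((-1 - 12)/(2 - 12) + 152)**2 = (-13/(-10) + 152)**2 = (-1/10*(-13) + 152)**2 = (13/10 + 152)**2 = (1533/10)**2 = 2350089/100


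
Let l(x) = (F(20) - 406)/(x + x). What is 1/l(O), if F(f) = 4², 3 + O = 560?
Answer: -557/195 ≈ -2.8564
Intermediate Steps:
O = 557 (O = -3 + 560 = 557)
F(f) = 16
l(x) = -195/x (l(x) = (16 - 406)/(x + x) = -390*1/(2*x) = -195/x)
1/l(O) = 1/(-195/557) = -557/195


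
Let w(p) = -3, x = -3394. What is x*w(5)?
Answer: 10182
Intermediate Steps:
x*w(5) = -3394*(-3) = 10182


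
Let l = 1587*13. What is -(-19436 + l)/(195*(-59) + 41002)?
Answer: -1195/29497 ≈ -0.040513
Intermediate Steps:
l = 20631
-(-19436 + l)/(195*(-59) + 41002) = -(-19436 + 20631)/(195*(-59) + 41002) = -1195/(-11505 + 41002) = -1195/29497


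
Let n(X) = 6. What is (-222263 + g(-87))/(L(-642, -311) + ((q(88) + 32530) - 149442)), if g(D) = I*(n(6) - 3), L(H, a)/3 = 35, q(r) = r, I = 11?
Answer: 222230/116719 ≈ 1.9040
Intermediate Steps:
L(H, a) = 105 (L(H, a) = 3*35 = 105)
g(D) = 33 (g(D) = 11*(6 - 3) = 11*3 = 33)
(-222263 + g(-87))/(L(-642, -311) + ((q(88) + 32530) - 149442)) = (-222263 + 33)/(105 + ((88 + 32530) - 149442)) = -222230/(105 + (32618 - 149442)) = -222230/(105 - 116824) = -222230/(-116719) = -222230*(-1/116719) = 222230/116719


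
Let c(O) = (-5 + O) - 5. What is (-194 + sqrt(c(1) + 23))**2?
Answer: (194 - sqrt(14))**2 ≈ 36198.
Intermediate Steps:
c(O) = -10 + O
(-194 + sqrt(c(1) + 23))**2 = (-194 + sqrt((-10 + 1) + 23))**2 = (-194 + sqrt(-9 + 23))**2 = (-194 + sqrt(14))**2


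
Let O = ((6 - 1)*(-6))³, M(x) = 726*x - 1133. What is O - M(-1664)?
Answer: 1182197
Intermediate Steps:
M(x) = -1133 + 726*x
O = -27000 (O = (5*(-6))³ = (-30)³ = -27000)
O - M(-1664) = -27000 - (-1133 + 726*(-1664)) = -27000 - (-1133 - 1208064) = -27000 - 1*(-1209197) = -27000 + 1209197 = 1182197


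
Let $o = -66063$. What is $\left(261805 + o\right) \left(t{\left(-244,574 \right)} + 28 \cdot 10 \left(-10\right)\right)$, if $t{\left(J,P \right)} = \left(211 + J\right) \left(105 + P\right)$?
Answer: $-4934068594$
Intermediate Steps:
$t{\left(J,P \right)} = \left(105 + P\right) \left(211 + J\right)$
$\left(261805 + o\right) \left(t{\left(-244,574 \right)} + 28 \cdot 10 \left(-10\right)\right) = \left(261805 - 66063\right) \left(\left(22155 + 105 \left(-244\right) + 211 \cdot 574 - 140056\right) + 28 \cdot 10 \left(-10\right)\right) = 195742 \left(\left(22155 - 25620 + 121114 - 140056\right) + 280 \left(-10\right)\right) = 195742 \left(-22407 - 2800\right) = 195742 \left(-25207\right) = -4934068594$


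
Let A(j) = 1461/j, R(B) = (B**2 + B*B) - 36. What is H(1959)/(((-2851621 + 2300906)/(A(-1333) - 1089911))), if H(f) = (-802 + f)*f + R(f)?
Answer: 849653029973208/43182535 ≈ 1.9676e+7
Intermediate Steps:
R(B) = -36 + 2*B**2 (R(B) = (B**2 + B**2) - 36 = 2*B**2 - 36 = -36 + 2*B**2)
H(f) = -36 + 2*f**2 + f*(-802 + f) (H(f) = (-802 + f)*f + (-36 + 2*f**2) = f*(-802 + f) + (-36 + 2*f**2) = -36 + 2*f**2 + f*(-802 + f))
H(1959)/(((-2851621 + 2300906)/(A(-1333) - 1089911))) = (-36 - 802*1959 + 3*1959**2)/(((-2851621 + 2300906)/(1461/(-1333) - 1089911))) = (-36 - 1571118 + 3*3837681)/((-550715/(1461*(-1/1333) - 1089911))) = (-36 - 1571118 + 11513043)/((-550715/(-1461/1333 - 1089911))) = 9941889/((-550715/(-1452852824/1333))) = 9941889/((-550715*(-1333/1452852824))) = 9941889/(734103095/1452852824) = 9941889*(1452852824/734103095) = 849653029973208/43182535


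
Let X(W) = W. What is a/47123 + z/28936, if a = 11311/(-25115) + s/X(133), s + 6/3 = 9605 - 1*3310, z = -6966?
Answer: -77996537262897/325333072507340 ≈ -0.23974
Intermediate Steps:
s = 6293 (s = -2 + (9605 - 1*3310) = -2 + (9605 - 3310) = -2 + 6295 = 6293)
a = 22363476/477185 (a = 11311/(-25115) + 6293/133 = 11311*(-1/25115) + 6293*(1/133) = -11311/25115 + 899/19 = 22363476/477185 ≈ 46.865)
a/47123 + z/28936 = (22363476/477185)/47123 - 6966/28936 = (22363476/477185)*(1/47123) - 6966*1/28936 = 22363476/22486388755 - 3483/14468 = -77996537262897/325333072507340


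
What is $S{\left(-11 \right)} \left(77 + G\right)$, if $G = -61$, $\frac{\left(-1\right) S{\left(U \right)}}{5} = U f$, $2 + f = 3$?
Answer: $880$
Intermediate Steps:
$f = 1$ ($f = -2 + 3 = 1$)
$S{\left(U \right)} = - 5 U$ ($S{\left(U \right)} = - 5 U 1 = - 5 U$)
$S{\left(-11 \right)} \left(77 + G\right) = \left(-5\right) \left(-11\right) \left(77 - 61\right) = 55 \cdot 16 = 880$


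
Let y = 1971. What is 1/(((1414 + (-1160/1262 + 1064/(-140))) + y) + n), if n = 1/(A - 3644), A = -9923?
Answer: 42803885/144526493744 ≈ 0.00029617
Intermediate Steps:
n = -1/13567 (n = 1/(-9923 - 3644) = 1/(-13567) = -1/13567 ≈ -7.3708e-5)
1/(((1414 + (-1160/1262 + 1064/(-140))) + y) + n) = 1/(((1414 + (-1160/1262 + 1064/(-140))) + 1971) - 1/13567) = 1/(((1414 + (-1160*1/1262 + 1064*(-1/140))) + 1971) - 1/13567) = 1/(((1414 + (-580/631 - 38/5)) + 1971) - 1/13567) = 1/(((1414 - 26878/3155) + 1971) - 1/13567) = 1/((4434292/3155 + 1971) - 1/13567) = 1/(10652797/3155 - 1/13567) = 1/(144526493744/42803885) = 42803885/144526493744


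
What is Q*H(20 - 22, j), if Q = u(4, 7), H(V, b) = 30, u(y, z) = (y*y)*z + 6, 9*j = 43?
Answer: 3540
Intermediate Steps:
j = 43/9 (j = (⅑)*43 = 43/9 ≈ 4.7778)
u(y, z) = 6 + z*y² (u(y, z) = y²*z + 6 = z*y² + 6 = 6 + z*y²)
Q = 118 (Q = 6 + 7*4² = 6 + 7*16 = 6 + 112 = 118)
Q*H(20 - 22, j) = 118*30 = 3540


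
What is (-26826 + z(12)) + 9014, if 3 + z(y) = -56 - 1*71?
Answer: -17942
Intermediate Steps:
z(y) = -130 (z(y) = -3 + (-56 - 1*71) = -3 + (-56 - 71) = -3 - 127 = -130)
(-26826 + z(12)) + 9014 = (-26826 - 130) + 9014 = -26956 + 9014 = -17942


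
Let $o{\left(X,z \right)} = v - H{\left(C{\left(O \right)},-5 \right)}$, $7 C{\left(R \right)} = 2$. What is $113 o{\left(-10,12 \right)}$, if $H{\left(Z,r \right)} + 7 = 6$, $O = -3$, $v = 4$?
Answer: $565$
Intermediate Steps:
$C{\left(R \right)} = \frac{2}{7}$ ($C{\left(R \right)} = \frac{1}{7} \cdot 2 = \frac{2}{7}$)
$H{\left(Z,r \right)} = -1$ ($H{\left(Z,r \right)} = -7 + 6 = -1$)
$o{\left(X,z \right)} = 5$ ($o{\left(X,z \right)} = 4 - -1 = 4 + 1 = 5$)
$113 o{\left(-10,12 \right)} = 113 \cdot 5 = 565$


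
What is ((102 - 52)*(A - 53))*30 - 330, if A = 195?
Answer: 212670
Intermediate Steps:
((102 - 52)*(A - 53))*30 - 330 = ((102 - 52)*(195 - 53))*30 - 330 = (50*142)*30 - 330 = 7100*30 - 330 = 213000 - 330 = 212670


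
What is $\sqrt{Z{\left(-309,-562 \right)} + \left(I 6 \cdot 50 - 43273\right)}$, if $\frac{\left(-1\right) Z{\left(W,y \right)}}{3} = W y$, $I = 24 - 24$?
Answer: $i \sqrt{564247} \approx 751.16 i$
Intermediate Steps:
$I = 0$ ($I = 24 - 24 = 0$)
$Z{\left(W,y \right)} = - 3 W y$
$\sqrt{Z{\left(-309,-562 \right)} + \left(I 6 \cdot 50 - 43273\right)} = \sqrt{\left(-3\right) \left(-309\right) \left(-562\right) - \left(43273 - 0 \cdot 6 \cdot 50\right)} = \sqrt{-520974 + \left(0 \cdot 50 - 43273\right)} = \sqrt{-520974 + \left(0 - 43273\right)} = \sqrt{-520974 - 43273} = \sqrt{-564247} = i \sqrt{564247}$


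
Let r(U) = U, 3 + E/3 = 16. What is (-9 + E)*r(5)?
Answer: 150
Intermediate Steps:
E = 39 (E = -9 + 3*16 = -9 + 48 = 39)
(-9 + E)*r(5) = (-9 + 39)*5 = 30*5 = 150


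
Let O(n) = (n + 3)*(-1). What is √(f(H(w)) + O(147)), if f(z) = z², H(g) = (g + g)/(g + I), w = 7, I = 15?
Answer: I*√18101/11 ≈ 12.231*I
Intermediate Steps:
H(g) = 2*g/(15 + g) (H(g) = (g + g)/(g + 15) = (2*g)/(15 + g) = 2*g/(15 + g))
O(n) = -3 - n (O(n) = (3 + n)*(-1) = -3 - n)
√(f(H(w)) + O(147)) = √((2*7/(15 + 7))² + (-3 - 1*147)) = √((2*7/22)² + (-3 - 147)) = √((2*7*(1/22))² - 150) = √((7/11)² - 150) = √(49/121 - 150) = √(-18101/121) = I*√18101/11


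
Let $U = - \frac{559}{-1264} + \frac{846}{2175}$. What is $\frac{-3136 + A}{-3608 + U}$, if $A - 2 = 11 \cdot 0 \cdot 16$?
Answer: $\frac{2871997600}{3305609477} \approx 0.86883$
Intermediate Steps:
$U = \frac{761723}{916400}$ ($U = \left(-559\right) \left(- \frac{1}{1264}\right) + 846 \cdot \frac{1}{2175} = \frac{559}{1264} + \frac{282}{725} = \frac{761723}{916400} \approx 0.83121$)
$A = 2$ ($A = 2 + 11 \cdot 0 \cdot 16 = 2 + 0 \cdot 16 = 2 + 0 = 2$)
$\frac{-3136 + A}{-3608 + U} = \frac{-3136 + 2}{-3608 + \frac{761723}{916400}} = - \frac{3134}{- \frac{3305609477}{916400}} = \left(-3134\right) \left(- \frac{916400}{3305609477}\right) = \frac{2871997600}{3305609477}$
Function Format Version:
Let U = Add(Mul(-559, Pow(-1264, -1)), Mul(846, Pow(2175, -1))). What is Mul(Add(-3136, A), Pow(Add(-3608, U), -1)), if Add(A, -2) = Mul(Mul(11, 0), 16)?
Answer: Rational(2871997600, 3305609477) ≈ 0.86883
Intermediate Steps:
U = Rational(761723, 916400) (U = Add(Mul(-559, Rational(-1, 1264)), Mul(846, Rational(1, 2175))) = Add(Rational(559, 1264), Rational(282, 725)) = Rational(761723, 916400) ≈ 0.83121)
A = 2 (A = Add(2, Mul(Mul(11, 0), 16)) = Add(2, Mul(0, 16)) = Add(2, 0) = 2)
Mul(Add(-3136, A), Pow(Add(-3608, U), -1)) = Mul(Add(-3136, 2), Pow(Add(-3608, Rational(761723, 916400)), -1)) = Mul(-3134, Pow(Rational(-3305609477, 916400), -1)) = Mul(-3134, Rational(-916400, 3305609477)) = Rational(2871997600, 3305609477)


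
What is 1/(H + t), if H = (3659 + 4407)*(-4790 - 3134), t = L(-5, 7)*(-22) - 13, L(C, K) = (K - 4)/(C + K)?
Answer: -1/63915030 ≈ -1.5646e-8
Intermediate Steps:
L(C, K) = (-4 + K)/(C + K)
t = -46 (t = ((-4 + 7)/(-5 + 7))*(-22) - 13 = (3/2)*(-22) - 13 = -33 - 13 = -46)
H = -63914984 (H = 8066*(-7924) = -63914984)
1/(H + t) = 1/(-63914984 - 46) = 1/(-63915030) = -1/63915030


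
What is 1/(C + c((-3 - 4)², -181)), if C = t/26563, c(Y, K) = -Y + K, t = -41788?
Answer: -26563/6151278 ≈ -0.0043183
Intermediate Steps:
c(Y, K) = K - Y
C = -41788/26563 ≈ -1.5732
1/(C + c((-3 - 4)², -181)) = 1/(-41788/26563 + (-181 - (-3 - 4)²)) = 1/(-41788/26563 + (-181 - 1*(-7)²)) = 1/(-41788/26563 + (-181 - 1*49)) = 1/(-41788/26563 + (-181 - 49)) = 1/(-41788/26563 - 230) = 1/(-6151278/26563) = -26563/6151278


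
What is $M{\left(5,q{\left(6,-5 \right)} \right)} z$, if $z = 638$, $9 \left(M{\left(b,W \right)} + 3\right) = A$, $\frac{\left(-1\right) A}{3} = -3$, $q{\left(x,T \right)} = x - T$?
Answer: $-1276$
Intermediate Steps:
$A = 9$ ($A = \left(-3\right) \left(-3\right) = 9$)
$M{\left(b,W \right)} = -2$ ($M{\left(b,W \right)} = -3 + \frac{1}{9} \cdot 9 = -3 + 1 = -2$)
$M{\left(5,q{\left(6,-5 \right)} \right)} z = \left(-2\right) 638 = -1276$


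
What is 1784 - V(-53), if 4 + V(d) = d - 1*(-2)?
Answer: 1839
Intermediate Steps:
V(d) = -2 + d (V(d) = -4 + (d - 1*(-2)) = -4 + (d + 2) = -4 + (2 + d) = -2 + d)
1784 - V(-53) = 1784 - (-2 - 53) = 1784 - 1*(-55) = 1784 + 55 = 1839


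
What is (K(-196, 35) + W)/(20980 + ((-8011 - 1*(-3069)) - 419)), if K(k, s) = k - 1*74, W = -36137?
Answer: -36407/15619 ≈ -2.3309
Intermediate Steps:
K(k, s) = -74 + k (K(k, s) = k - 74 = -74 + k)
(K(-196, 35) + W)/(20980 + ((-8011 - 1*(-3069)) - 419)) = ((-74 - 196) - 36137)/(20980 + ((-8011 - 1*(-3069)) - 419)) = (-270 - 36137)/(20980 + ((-8011 + 3069) - 419)) = -36407/(20980 + (-4942 - 419)) = -36407/(20980 - 5361) = -36407/15619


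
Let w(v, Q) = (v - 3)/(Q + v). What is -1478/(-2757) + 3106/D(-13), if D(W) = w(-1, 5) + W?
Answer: -4271275/19299 ≈ -221.32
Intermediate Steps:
w(v, Q) = (-3 + v)/(Q + v)
D(W) = -1 + W (D(W) = (-3 - 1)/(5 - 1) + W = -4/4 + W = (¼)*(-4) + W = -1 + W)
-1478/(-2757) + 3106/D(-13) = -1478/(-2757) + 3106/(-1 - 13) = -1478*(-1/2757) + 3106/(-14) = 1478/2757 + 3106*(-1/14) = 1478/2757 - 1553/7 = -4271275/19299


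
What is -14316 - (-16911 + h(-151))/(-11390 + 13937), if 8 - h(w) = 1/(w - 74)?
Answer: -8200338526/573075 ≈ -14309.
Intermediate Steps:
h(w) = 8 - 1/(-74 + w) (h(w) = 8 - 1/(w - 74) = 8 - 1/(-74 + w))
-14316 - (-16911 + h(-151))/(-11390 + 13937) = -14316 - (-16911 + (-593 + 8*(-151))/(-74 - 151))/(-11390 + 13937) = -14316 - (-16911 + (-593 - 1208)/(-225))/2547 = -14316 - (-16911 - 1/225*(-1801))/2547 = -14316 - (-16911 + 1801/225)/2547 = -14316 - (-3803174)/(225*2547) = -14316 - 1*(-3803174/573075) = -14316 + 3803174/573075 = -8200338526/573075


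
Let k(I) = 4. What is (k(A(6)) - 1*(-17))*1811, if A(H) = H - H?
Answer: 38031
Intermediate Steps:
A(H) = 0
(k(A(6)) - 1*(-17))*1811 = (4 - 1*(-17))*1811 = (4 + 17)*1811 = 21*1811 = 38031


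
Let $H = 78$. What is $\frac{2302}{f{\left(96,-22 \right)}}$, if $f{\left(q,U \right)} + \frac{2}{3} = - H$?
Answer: $- \frac{3453}{118} \approx -29.263$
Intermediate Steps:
$f{\left(q,U \right)} = - \frac{236}{3}$ ($f{\left(q,U \right)} = - \frac{2}{3} - 78 = - \frac{236}{3}$)
$\frac{2302}{f{\left(96,-22 \right)}} = \frac{2302}{- \frac{236}{3}} = 2302 \left(- \frac{3}{236}\right) = - \frac{3453}{118}$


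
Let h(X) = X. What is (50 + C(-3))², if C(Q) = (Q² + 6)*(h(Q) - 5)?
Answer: 4900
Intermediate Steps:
C(Q) = (-5 + Q)*(6 + Q²) (C(Q) = (Q² + 6)*(Q - 5) = (6 + Q²)*(-5 + Q) = (-5 + Q)*(6 + Q²))
(50 + C(-3))² = (50 + (-30 + (-3)³ - 5*(-3)² + 6*(-3)))² = (50 + (-30 - 27 - 5*9 - 18))² = (50 + (-30 - 27 - 45 - 18))² = (50 - 120)² = (-70)² = 4900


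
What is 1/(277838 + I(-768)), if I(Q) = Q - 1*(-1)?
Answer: 1/277071 ≈ 3.6092e-6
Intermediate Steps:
I(Q) = 1 + Q (I(Q) = Q + 1 = 1 + Q)
1/(277838 + I(-768)) = 1/(277838 + (1 - 768)) = 1/(277838 - 767) = 1/277071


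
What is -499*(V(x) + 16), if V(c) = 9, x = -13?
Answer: -12475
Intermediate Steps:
-499*(V(x) + 16) = -499*(9 + 16) = -499*25 = -12475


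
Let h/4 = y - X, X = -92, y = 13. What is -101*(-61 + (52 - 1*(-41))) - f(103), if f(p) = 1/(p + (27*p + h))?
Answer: -10678529/3304 ≈ -3232.0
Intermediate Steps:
h = 420 (h = 4*(13 - 1*(-92)) = 4*(13 + 92) = 4*105 = 420)
f(p) = 1/(420 + 28*p) (f(p) = 1/(p + (27*p + 420)) = 1/(p + (420 + 27*p)) = 1/(420 + 28*p))
-101*(-61 + (52 - 1*(-41))) - f(103) = -101*(-61 + (52 - 1*(-41))) - 1/(28*(15 + 103)) = -101*(-61 + (52 + 41)) - 1/(28*118) = -101*(-61 + 93) - 1/(28*118) = -101*32 - 1*1/3304 = -3232 - 1/3304 = -10678529/3304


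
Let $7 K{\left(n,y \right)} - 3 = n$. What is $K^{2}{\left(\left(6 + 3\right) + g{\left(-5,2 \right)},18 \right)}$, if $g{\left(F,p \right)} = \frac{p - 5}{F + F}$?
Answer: $\frac{15129}{4900} \approx 3.0876$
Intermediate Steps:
$g{\left(F,p \right)} = \frac{-5 + p}{2 F}$
$K{\left(n,y \right)} = \frac{3}{7} + \frac{n}{7}$
$K^{2}{\left(\left(6 + 3\right) + g{\left(-5,2 \right)},18 \right)} = \left(\frac{3}{7} + \frac{\left(6 + 3\right) + \frac{-5 + 2}{2 \left(-5\right)}}{7}\right)^{2} = \left(\frac{3}{7} + \frac{9 + \frac{1}{2} \left(- \frac{1}{5}\right) \left(-3\right)}{7}\right)^{2} = \left(\frac{3}{7} + \frac{9 + \frac{3}{10}}{7}\right)^{2} = \left(\frac{3}{7} + \frac{1}{7} \cdot \frac{93}{10}\right)^{2} = \left(\frac{3}{7} + \frac{93}{70}\right)^{2} = \left(\frac{123}{70}\right)^{2} = \frac{15129}{4900}$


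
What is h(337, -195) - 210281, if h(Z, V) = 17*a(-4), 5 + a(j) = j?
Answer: -210434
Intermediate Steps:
a(j) = -5 + j
h(Z, V) = -153 (h(Z, V) = 17*(-5 - 4) = 17*(-9) = -153)
h(337, -195) - 210281 = -153 - 210281 = -210434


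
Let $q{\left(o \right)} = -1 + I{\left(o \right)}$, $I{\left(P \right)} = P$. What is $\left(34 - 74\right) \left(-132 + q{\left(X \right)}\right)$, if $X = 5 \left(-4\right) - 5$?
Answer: $6320$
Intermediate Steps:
$X = -25$ ($X = -20 - 5 = -25$)
$q{\left(o \right)} = -1 + o$
$\left(34 - 74\right) \left(-132 + q{\left(X \right)}\right) = \left(34 - 74\right) \left(-132 - 26\right) = - 40 \left(-132 - 26\right) = \left(-40\right) \left(-158\right) = 6320$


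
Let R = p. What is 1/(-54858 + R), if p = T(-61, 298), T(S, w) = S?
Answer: -1/54919 ≈ -1.8209e-5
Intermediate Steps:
p = -61
R = -61
1/(-54858 + R) = 1/(-54858 - 61) = 1/(-54919) = -1/54919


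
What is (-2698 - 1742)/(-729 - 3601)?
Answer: 444/433 ≈ 1.0254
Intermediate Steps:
(-2698 - 1742)/(-729 - 3601) = -4440/(-4330) = -4440*(-1/4330) = 444/433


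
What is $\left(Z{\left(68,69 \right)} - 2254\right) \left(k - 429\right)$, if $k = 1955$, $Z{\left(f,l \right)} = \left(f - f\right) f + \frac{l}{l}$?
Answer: $-3438078$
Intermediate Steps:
$Z{\left(f,l \right)} = 1$ ($Z{\left(f,l \right)} = 0 f + 1 = 0 + 1 = 1$)
$\left(Z{\left(68,69 \right)} - 2254\right) \left(k - 429\right) = \left(1 - 2254\right) \left(1955 - 429\right) = \left(1 - 2254\right) 1526 = \left(-2253\right) 1526 = -3438078$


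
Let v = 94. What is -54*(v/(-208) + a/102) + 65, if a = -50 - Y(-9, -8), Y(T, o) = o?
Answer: 98689/884 ≈ 111.64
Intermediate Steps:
a = -42 (a = -50 - 1*(-8) = -50 + 8 = -42)
-54*(v/(-208) + a/102) + 65 = -54*(94/(-208) - 42/102) + 65 = -54*(94*(-1/208) - 42*1/102) + 65 = -54*(-47/104 - 7/17) + 65 = -54*(-1527/1768) + 65 = 41229/884 + 65 = 98689/884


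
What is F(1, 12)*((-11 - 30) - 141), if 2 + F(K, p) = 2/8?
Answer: 637/2 ≈ 318.50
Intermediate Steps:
F(K, p) = -7/4 (F(K, p) = -2 + 2/8 = -2 + 2*(⅛) = -2 + ¼ = -7/4)
F(1, 12)*((-11 - 30) - 141) = -7*((-11 - 30) - 141)/4 = -7*(-41 - 141)/4 = -7/4*(-182) = 637/2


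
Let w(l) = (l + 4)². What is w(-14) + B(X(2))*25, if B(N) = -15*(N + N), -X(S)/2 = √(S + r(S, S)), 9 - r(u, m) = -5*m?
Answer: 100 + 1500*√21 ≈ 6973.9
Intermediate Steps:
r(u, m) = 9 + 5*m (r(u, m) = 9 - (-5)*m = 9 + 5*m)
w(l) = (4 + l)²
X(S) = -2*√(9 + 6*S) (X(S) = -2*√(S + (9 + 5*S)) = -2*√(9 + 6*S))
B(N) = -30*N
w(-14) + B(X(2))*25 = (4 - 14)² - (-60)*√(9 + 6*2)*25 = (-10)² - (-60)*√(9 + 12)*25 = 100 - (-60)*√21*25 = 100 + (60*√21)*25 = 100 + 1500*√21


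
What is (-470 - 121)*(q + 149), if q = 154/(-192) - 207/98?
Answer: -135375839/1568 ≈ -86337.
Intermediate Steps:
q = -13709/4704 (q = 154*(-1/192) - 207*1/98 = -77/96 - 207/98 = -13709/4704 ≈ -2.9143)
(-470 - 121)*(q + 149) = (-470 - 121)*(-13709/4704 + 149) = -591*687187/4704 = -135375839/1568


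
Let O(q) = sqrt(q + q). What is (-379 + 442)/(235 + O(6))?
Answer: 14805/55213 - 126*sqrt(3)/55213 ≈ 0.26419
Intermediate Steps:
O(q) = sqrt(2)*sqrt(q) (O(q) = sqrt(2*q) = sqrt(2)*sqrt(q))
(-379 + 442)/(235 + O(6)) = (-379 + 442)/(235 + sqrt(2)*sqrt(6)) = 63/(235 + 2*sqrt(3))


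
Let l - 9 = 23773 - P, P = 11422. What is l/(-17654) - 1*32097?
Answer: -283326399/8827 ≈ -32098.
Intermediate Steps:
l = 12360 (l = 9 + (23773 - 1*11422) = 9 + (23773 - 11422) = 9 + 12351 = 12360)
l/(-17654) - 1*32097 = 12360/(-17654) - 1*32097 = 12360*(-1/17654) - 32097 = -6180/8827 - 32097 = -283326399/8827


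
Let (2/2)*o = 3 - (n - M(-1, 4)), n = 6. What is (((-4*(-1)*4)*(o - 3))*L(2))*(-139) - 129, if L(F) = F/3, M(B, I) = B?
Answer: 30749/3 ≈ 10250.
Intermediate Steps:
L(F) = F/3 (L(F) = F*(1/3) = F/3)
o = -4 (o = 3 - (6 - 1*(-1)) = 3 - (6 + 1) = 3 - 1*7 = 3 - 7 = -4)
(((-4*(-1)*4)*(o - 3))*L(2))*(-139) - 129 = (((-4*(-1)*4)*(-4 - 3))*((1/3)*2))*(-139) - 129 = (((4*4)*(-7))*(2/3))*(-139) - 129 = ((16*(-7))*(2/3))*(-139) - 129 = -112*2/3*(-139) - 129 = -224/3*(-139) - 129 = 31136/3 - 129 = 30749/3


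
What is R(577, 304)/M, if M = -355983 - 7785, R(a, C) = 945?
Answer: -315/121256 ≈ -0.0025978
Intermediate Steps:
M = -363768
R(577, 304)/M = 945/(-363768) = 945*(-1/363768) = -315/121256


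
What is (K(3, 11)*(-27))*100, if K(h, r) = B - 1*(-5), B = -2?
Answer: -8100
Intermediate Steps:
K(h, r) = 3 (K(h, r) = -2 - 1*(-5) = -2 + 5 = 3)
(K(3, 11)*(-27))*100 = (3*(-27))*100 = -81*100 = -8100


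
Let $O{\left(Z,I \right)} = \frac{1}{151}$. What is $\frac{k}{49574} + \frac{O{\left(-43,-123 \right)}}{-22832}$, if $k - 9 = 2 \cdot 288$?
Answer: $\frac{1008407573}{85456454384} \approx 0.0118$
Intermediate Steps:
$O{\left(Z,I \right)} = \frac{1}{151}$
$k = 585$ ($k = 9 + 2 \cdot 288 = 9 + 576 = 585$)
$\frac{k}{49574} + \frac{O{\left(-43,-123 \right)}}{-22832} = \frac{585}{49574} + \frac{1}{151 \left(-22832\right)} = 585 \cdot \frac{1}{49574} + \frac{1}{151} \left(- \frac{1}{22832}\right) = \frac{585}{49574} - \frac{1}{3447632} = \frac{1008407573}{85456454384}$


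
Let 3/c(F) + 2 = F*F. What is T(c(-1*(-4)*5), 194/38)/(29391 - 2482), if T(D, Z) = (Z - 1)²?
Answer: 6084/9714149 ≈ 0.00062630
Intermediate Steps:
c(F) = 3/(-2 + F²) (c(F) = 3/(-2 + F*F) = 3/(-2 + F²))
T(D, Z) = (-1 + Z)²
T(c(-1*(-4)*5), 194/38)/(29391 - 2482) = (-1 + 194/38)²/(29391 - 2482) = (-1 + 194*(1/38))²/26909 = (-1 + 97/19)²*(1/26909) = (78/19)²*(1/26909) = (6084/361)*(1/26909) = 6084/9714149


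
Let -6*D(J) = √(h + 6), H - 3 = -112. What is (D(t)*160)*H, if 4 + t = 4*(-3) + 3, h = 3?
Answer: 8720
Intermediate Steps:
H = -109 (H = 3 - 112 = -109)
t = -13 (t = -4 + (4*(-3) + 3) = -4 + (-12 + 3) = -4 - 9 = -13)
D(J) = -½ (D(J) = -√(3 + 6)/6 = -√9/6 = -⅙*3 = -½)
(D(t)*160)*H = -½*160*(-109) = -80*(-109) = 8720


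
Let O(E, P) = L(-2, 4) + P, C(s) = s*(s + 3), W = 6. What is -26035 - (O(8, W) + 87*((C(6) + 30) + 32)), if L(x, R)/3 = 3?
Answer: -36142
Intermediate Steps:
L(x, R) = 9 (L(x, R) = 3*3 = 9)
C(s) = s*(3 + s)
O(E, P) = 9 + P
-26035 - (O(8, W) + 87*((C(6) + 30) + 32)) = -26035 - ((9 + 6) + 87*((6*(3 + 6) + 30) + 32)) = -26035 - (15 + 87*((6*9 + 30) + 32)) = -26035 - (15 + 87*((54 + 30) + 32)) = -26035 - (15 + 87*(84 + 32)) = -26035 - (15 + 87*116) = -26035 - (15 + 10092) = -26035 - 1*10107 = -26035 - 10107 = -36142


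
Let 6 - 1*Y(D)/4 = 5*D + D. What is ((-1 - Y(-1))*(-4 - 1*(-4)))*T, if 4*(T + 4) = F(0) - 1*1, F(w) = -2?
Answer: 0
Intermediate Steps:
Y(D) = 24 - 24*D (Y(D) = 24 - 4*(5*D + D) = 24 - 24*D)
T = -19/4 (T = -4 + (-2 - 1*1)/4 = -4 + (-2 - 1)/4 = -4 + (1/4)*(-3) = -4 - 3/4 = -19/4 ≈ -4.7500)
((-1 - Y(-1))*(-4 - 1*(-4)))*T = ((-1 - (24 - 24*(-1)))*(-4 - 1*(-4)))*(-19/4) = ((-1 - (24 + 24))*(-4 + 4))*(-19/4) = ((-1 - 1*48)*0)*(-19/4) = ((-1 - 48)*0)*(-19/4) = -49*0*(-19/4) = 0*(-19/4) = 0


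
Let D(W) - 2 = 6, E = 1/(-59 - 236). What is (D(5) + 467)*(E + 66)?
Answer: 1849555/59 ≈ 31348.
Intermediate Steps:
E = -1/295 (E = 1/(-295) = -1/295 ≈ -0.0033898)
D(W) = 8 (D(W) = 2 + 6 = 8)
(D(5) + 467)*(E + 66) = (8 + 467)*(-1/295 + 66) = 475*(19469/295) = 1849555/59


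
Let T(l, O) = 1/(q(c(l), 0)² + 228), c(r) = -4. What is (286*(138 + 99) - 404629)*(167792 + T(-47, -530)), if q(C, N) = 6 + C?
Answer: -13112694120015/232 ≈ -5.6520e+10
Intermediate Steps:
T(l, O) = 1/232 (T(l, O) = 1/((6 - 4)² + 228) = 1/(2² + 228) = 1/(4 + 228) = 1/232)
(286*(138 + 99) - 404629)*(167792 + T(-47, -530)) = (286*(138 + 99) - 404629)*(167792 + 1/232) = (286*237 - 404629)*(38927745/232) = (67782 - 404629)*(38927745/232) = -336847*38927745/232 = -13112694120015/232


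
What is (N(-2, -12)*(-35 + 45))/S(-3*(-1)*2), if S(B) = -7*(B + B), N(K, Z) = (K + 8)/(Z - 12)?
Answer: 5/168 ≈ 0.029762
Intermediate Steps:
N(K, Z) = (8 + K)/(-12 + Z)
S(B) = -14*B
(N(-2, -12)*(-35 + 45))/S(-3*(-1)*2) = (((8 - 2)/(-12 - 12))*(-35 + 45))/((-14*(-3*(-1))*2)) = ((6/(-24))*10)/((-42*2)) = (-1/24*6*10)/((-14*6)) = -¼*10/(-84) = -5/2*(-1/84) = 5/168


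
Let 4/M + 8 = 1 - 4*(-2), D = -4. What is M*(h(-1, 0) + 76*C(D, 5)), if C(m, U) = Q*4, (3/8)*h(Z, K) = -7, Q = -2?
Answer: -7520/3 ≈ -2506.7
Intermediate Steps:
h(Z, K) = -56/3 (h(Z, K) = (8/3)*(-7) = -56/3)
C(m, U) = -8 (C(m, U) = -2*4 = -8)
M = 4 (M = 4/(-8 + (1 - 4*(-2))) = 4/(-8 + (1 + 8)) = 4/(-8 + 9) = 4/1 = 4*1 = 4)
M*(h(-1, 0) + 76*C(D, 5)) = 4*(-56/3 + 76*(-8)) = 4*(-56/3 - 608) = 4*(-1880/3) = -7520/3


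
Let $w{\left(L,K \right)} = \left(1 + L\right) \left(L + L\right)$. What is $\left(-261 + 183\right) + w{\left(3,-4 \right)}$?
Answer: $-54$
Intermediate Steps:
$w{\left(L,K \right)} = 2 L \left(1 + L\right)$ ($w{\left(L,K \right)} = \left(1 + L\right) 2 L = 2 L \left(1 + L\right)$)
$\left(-261 + 183\right) + w{\left(3,-4 \right)} = \left(-261 + 183\right) + 2 \cdot 3 \left(1 + 3\right) = -78 + 2 \cdot 3 \cdot 4 = -78 + 24 = -54$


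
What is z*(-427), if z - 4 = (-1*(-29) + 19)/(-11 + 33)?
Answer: -29036/11 ≈ -2639.6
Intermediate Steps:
z = 68/11 (z = 4 + (-1*(-29) + 19)/(-11 + 33) = 4 + (29 + 19)/22 = 4 + 48*(1/22) = 4 + 24/11 = 68/11 ≈ 6.1818)
z*(-427) = (68/11)*(-427) = -29036/11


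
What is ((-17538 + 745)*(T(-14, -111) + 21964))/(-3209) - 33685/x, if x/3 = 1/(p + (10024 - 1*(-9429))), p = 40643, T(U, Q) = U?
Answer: -2164993738930/3209 ≈ -6.7466e+8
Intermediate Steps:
x = 1/20032 (x = 3/(40643 + (10024 - 1*(-9429))) = 3/(40643 + (10024 + 9429)) = 3/(40643 + 19453) = 3/60096 = 3*(1/60096) = 1/20032 ≈ 4.9920e-5)
((-17538 + 745)*(T(-14, -111) + 21964))/(-3209) - 33685/x = ((-17538 + 745)*(-14 + 21964))/(-3209) - 33685/1/20032 = -16793*21950*(-1/3209) - 33685*20032 = -368606350*(-1/3209) - 674777920 = 368606350/3209 - 674777920 = -2164993738930/3209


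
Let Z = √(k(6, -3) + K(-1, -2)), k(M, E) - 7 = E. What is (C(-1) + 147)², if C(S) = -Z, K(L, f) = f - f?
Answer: 21025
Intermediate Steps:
K(L, f) = 0
k(M, E) = 7 + E
Z = 2 (Z = √((7 - 3) + 0) = √(4 + 0) = √4 = 2)
C(S) = -2 (C(S) = -1*2 = -2)
(C(-1) + 147)² = (-2 + 147)² = 145² = 21025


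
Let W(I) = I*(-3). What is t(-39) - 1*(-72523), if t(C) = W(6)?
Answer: 72505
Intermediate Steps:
W(I) = -3*I
t(C) = -18 (t(C) = -3*6 = -18)
t(-39) - 1*(-72523) = -18 - 1*(-72523) = -18 + 72523 = 72505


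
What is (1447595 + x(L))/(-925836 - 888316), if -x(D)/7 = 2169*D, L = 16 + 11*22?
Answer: 2469619/1814152 ≈ 1.3613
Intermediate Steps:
L = 258 (L = 16 + 242 = 258)
x(D) = -15183*D
(1447595 + x(L))/(-925836 - 888316) = (1447595 - 15183*258)/(-925836 - 888316) = (1447595 - 3917214)/(-1814152) = -2469619*(-1/1814152) = 2469619/1814152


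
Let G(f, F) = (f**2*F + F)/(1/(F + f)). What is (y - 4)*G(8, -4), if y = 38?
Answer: -35360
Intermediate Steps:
G(f, F) = (F + f)*(F + F*f**2) (G(f, F) = (F*f**2 + F)*(F + f) = (F + F*f**2)*(F + f) = (F + f)*(F + F*f**2))
(y - 4)*G(8, -4) = (38 - 4)*(-4*(-4 + 8 + 8**3 - 4*8**2)) = 34*(-4*(-4 + 8 + 512 - 4*64)) = 34*(-4*(-4 + 8 + 512 - 256)) = 34*(-4*260) = 34*(-1040) = -35360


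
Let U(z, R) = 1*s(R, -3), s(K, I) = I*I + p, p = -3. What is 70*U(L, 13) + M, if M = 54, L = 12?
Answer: 474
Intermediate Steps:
s(K, I) = -3 + I² (s(K, I) = I*I - 3 = I² - 3 = -3 + I²)
U(z, R) = 6 (U(z, R) = 1*(-3 + (-3)²) = 1*(-3 + 9) = 1*6 = 6)
70*U(L, 13) + M = 70*6 + 54 = 420 + 54 = 474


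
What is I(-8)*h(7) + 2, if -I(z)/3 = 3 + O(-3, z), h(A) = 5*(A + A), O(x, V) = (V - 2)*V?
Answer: -17428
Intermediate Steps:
O(x, V) = V*(-2 + V) (O(x, V) = (-2 + V)*V = V*(-2 + V))
h(A) = 10*A (h(A) = 5*(2*A) = 10*A)
I(z) = -9 - 3*z*(-2 + z) (I(z) = -3*(3 + z*(-2 + z)) = -9 - 3*z*(-2 + z))
I(-8)*h(7) + 2 = (-9 - 3*(-8)*(-2 - 8))*(10*7) + 2 = (-9 - 3*(-8)*(-10))*70 + 2 = (-9 - 240)*70 + 2 = -249*70 + 2 = -17430 + 2 = -17428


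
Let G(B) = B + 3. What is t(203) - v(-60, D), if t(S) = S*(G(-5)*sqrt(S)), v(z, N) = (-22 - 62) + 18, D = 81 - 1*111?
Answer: 66 - 406*sqrt(203) ≈ -5718.6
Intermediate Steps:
G(B) = 3 + B
D = -30 (D = 81 - 111 = -30)
v(z, N) = -66 (v(z, N) = -84 + 18 = -66)
t(S) = -2*S**(3/2) (t(S) = S*((3 - 5)*sqrt(S)) = S*(-2*sqrt(S)) = -2*S**(3/2))
t(203) - v(-60, D) = -406*sqrt(203) - 1*(-66) = -406*sqrt(203) + 66 = 66 - 406*sqrt(203)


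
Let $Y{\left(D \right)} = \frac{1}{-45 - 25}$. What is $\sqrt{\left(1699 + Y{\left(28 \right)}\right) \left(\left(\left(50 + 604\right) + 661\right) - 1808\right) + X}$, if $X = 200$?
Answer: $\frac{i \sqrt{4103259790}}{70} \approx 915.1 i$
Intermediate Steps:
$Y{\left(D \right)} = - \frac{1}{70}$ ($Y{\left(D \right)} = \frac{1}{-70} = - \frac{1}{70}$)
$\sqrt{\left(1699 + Y{\left(28 \right)}\right) \left(\left(\left(50 + 604\right) + 661\right) - 1808\right) + X} = \sqrt{\left(1699 - \frac{1}{70}\right) \left(\left(\left(50 + 604\right) + 661\right) - 1808\right) + 200} = \sqrt{\frac{118929 \left(\left(654 + 661\right) - 1808\right)}{70} + 200} = \sqrt{\frac{118929 \left(1315 - 1808\right)}{70} + 200} = \sqrt{\frac{118929}{70} \left(-493\right) + 200} = \sqrt{- \frac{58631997}{70} + 200} = \sqrt{- \frac{58617997}{70}} = \frac{i \sqrt{4103259790}}{70}$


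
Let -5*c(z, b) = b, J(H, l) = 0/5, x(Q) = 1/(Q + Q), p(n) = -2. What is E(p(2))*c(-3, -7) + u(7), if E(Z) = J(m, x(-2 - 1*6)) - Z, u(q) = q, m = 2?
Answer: 49/5 ≈ 9.8000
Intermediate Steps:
x(Q) = 1/(2*Q)
J(H, l) = 0 (J(H, l) = 0*(⅕) = 0)
c(z, b) = -b/5
E(Z) = -Z (E(Z) = 0 - Z = -Z)
E(p(2))*c(-3, -7) + u(7) = (-1*(-2))*(-⅕*(-7)) + 7 = 2*(7/5) + 7 = 14/5 + 7 = 49/5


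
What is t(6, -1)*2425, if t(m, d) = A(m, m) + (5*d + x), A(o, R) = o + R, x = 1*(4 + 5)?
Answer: 38800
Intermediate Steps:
x = 9 (x = 1*9 = 9)
A(o, R) = R + o
t(m, d) = 9 + 2*m + 5*d (t(m, d) = (m + m) + (5*d + 9) = 2*m + (9 + 5*d) = 9 + 2*m + 5*d)
t(6, -1)*2425 = (9 + 2*6 + 5*(-1))*2425 = (9 + 12 - 5)*2425 = 16*2425 = 38800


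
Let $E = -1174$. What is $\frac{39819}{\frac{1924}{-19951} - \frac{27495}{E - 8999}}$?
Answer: $\frac{207223714983}{13563587} \approx 15278.0$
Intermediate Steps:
$\frac{39819}{\frac{1924}{-19951} - \frac{27495}{E - 8999}} = \frac{39819}{\frac{1924}{-19951} - \frac{27495}{-1174 - 8999}} = \frac{39819}{1924 \left(- \frac{1}{19951}\right) - \frac{27495}{-1174 - 8999}} = \frac{39819}{- \frac{1924}{19951} - \frac{27495}{-10173}} = \frac{39819}{- \frac{1924}{19951} - - \frac{9165}{3391}} = \frac{39819}{- \frac{1924}{19951} + \frac{9165}{3391}} = \frac{39819}{\frac{176326631}{67653841}} = 39819 \cdot \frac{67653841}{176326631} = \frac{207223714983}{13563587}$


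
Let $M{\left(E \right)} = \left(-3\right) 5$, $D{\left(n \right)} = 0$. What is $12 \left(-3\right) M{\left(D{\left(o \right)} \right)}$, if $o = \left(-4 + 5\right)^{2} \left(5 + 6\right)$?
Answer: $540$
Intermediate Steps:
$o = 11$ ($o = 1^{2} \cdot 11 = 1 \cdot 11 = 11$)
$M{\left(E \right)} = -15$
$12 \left(-3\right) M{\left(D{\left(o \right)} \right)} = 12 \left(-3\right) \left(-15\right) = \left(-36\right) \left(-15\right) = 540$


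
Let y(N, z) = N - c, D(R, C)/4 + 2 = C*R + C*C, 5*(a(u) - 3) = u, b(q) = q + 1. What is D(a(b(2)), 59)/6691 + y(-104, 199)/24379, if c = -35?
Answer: 1797544417/815599445 ≈ 2.2040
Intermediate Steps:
b(q) = 1 + q
a(u) = 3 + u/5
D(R, C) = -8 + 4*C² + 4*C*R (D(R, C) = -8 + 4*(C*R + C*C) = -8 + 4*(C*R + C²) = -8 + 4*(C² + C*R) = -8 + (4*C² + 4*C*R) = -8 + 4*C² + 4*C*R)
y(N, z) = 35 + N (y(N, z) = N - 1*(-35) = N + 35 = 35 + N)
D(a(b(2)), 59)/6691 + y(-104, 199)/24379 = (-8 + 4*59² + 4*59*(3 + (1 + 2)/5))/6691 + (35 - 104)/24379 = (-8 + 4*3481 + 4*59*(3 + (⅕)*3))*(1/6691) - 69*1/24379 = (-8 + 13924 + 4*59*(3 + ⅗))*(1/6691) - 69/24379 = (-8 + 13924 + 4*59*(18/5))*(1/6691) - 69/24379 = (-8 + 13924 + 4248/5)*(1/6691) - 69/24379 = (73828/5)*(1/6691) - 69/24379 = 73828/33455 - 69/24379 = 1797544417/815599445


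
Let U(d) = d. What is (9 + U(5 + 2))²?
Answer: 256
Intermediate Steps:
(9 + U(5 + 2))² = (9 + (5 + 2))² = (9 + 7)² = 16² = 256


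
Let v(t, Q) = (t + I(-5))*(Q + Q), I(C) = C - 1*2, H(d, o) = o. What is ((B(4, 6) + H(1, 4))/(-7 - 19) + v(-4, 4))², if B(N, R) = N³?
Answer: 1387684/169 ≈ 8211.1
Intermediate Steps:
I(C) = -2 + C (I(C) = C - 2 = -2 + C)
v(t, Q) = 2*Q*(-7 + t) (v(t, Q) = (t + (-2 - 5))*(Q + Q) = (t - 7)*(2*Q) = (-7 + t)*(2*Q) = 2*Q*(-7 + t))
((B(4, 6) + H(1, 4))/(-7 - 19) + v(-4, 4))² = ((4³ + 4)/(-7 - 19) + 2*4*(-7 - 4))² = ((64 + 4)/(-26) + 2*4*(-11))² = (68*(-1/26) - 88)² = (-34/13 - 88)² = (-1178/13)² = 1387684/169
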